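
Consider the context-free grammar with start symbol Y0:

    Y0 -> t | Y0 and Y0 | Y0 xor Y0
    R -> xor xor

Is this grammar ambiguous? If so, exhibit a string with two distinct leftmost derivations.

Ambiguous

Witness: t and t and t

Derivation 1: Y0 ⇒ Y0 and Y0 ⇒ t and Y0 ⇒ t and Y0 and Y0 ⇒ t and t and Y0 ⇒ t and t and t
Derivation 2: Y0 ⇒ Y0 and Y0 ⇒ Y0 and Y0 and Y0 ⇒ t and Y0 and Y0 ⇒ t and t and Y0 ⇒ t and t and t

Two distinct leftmost derivations for the same string.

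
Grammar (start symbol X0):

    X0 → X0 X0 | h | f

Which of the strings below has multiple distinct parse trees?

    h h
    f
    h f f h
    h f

h f f h

h h: 1 tree
f: 1 tree
h f f h: 5 trees
h f: 1 tree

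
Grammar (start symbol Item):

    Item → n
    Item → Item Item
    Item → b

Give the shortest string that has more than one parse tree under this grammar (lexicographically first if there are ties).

length 1: no string has ≥2 trees
length 2: no string has ≥2 trees
length 3: b b b has 2 parse trees

Two derivations of b b b:
  Item ⇒ Item Item ⇒ Item Item Item ⇒ b Item Item ⇒ b b Item ⇒ b b b
  Item ⇒ Item Item ⇒ b Item ⇒ b Item Item ⇒ b b Item ⇒ b b b

b b b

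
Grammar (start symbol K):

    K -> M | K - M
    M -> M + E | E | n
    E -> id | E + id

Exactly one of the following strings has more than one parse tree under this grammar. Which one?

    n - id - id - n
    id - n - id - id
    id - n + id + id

n - id - id - n: 1 tree
id - n - id - id: 1 tree
id - n + id + id: 2 trees

id - n + id + id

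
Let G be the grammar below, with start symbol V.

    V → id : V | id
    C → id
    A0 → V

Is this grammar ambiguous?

Only V is reachable from V; ignoring the rest: The reachable grammar is A → atom sep A | atom. Each atom is followed by either the separator (recurse) or end-of-string (stop) — no choice point.

Unambiguous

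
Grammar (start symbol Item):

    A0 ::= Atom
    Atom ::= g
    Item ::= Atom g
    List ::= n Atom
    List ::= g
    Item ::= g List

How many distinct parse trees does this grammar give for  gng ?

1

Parse trees for gng:
  [Item g [List n [Atom g]]]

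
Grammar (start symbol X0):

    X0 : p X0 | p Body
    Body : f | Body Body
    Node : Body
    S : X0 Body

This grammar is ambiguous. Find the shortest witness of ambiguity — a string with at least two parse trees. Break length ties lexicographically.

length 2: no string has ≥2 trees
length 3: no string has ≥2 trees
length 4: p f f f has 2 parse trees

Two derivations of p f f f:
  X0 ⇒ p Body ⇒ p Body Body ⇒ p f Body ⇒ p f Body Body ⇒ p f f Body ⇒ p f f f
  X0 ⇒ p Body ⇒ p Body Body ⇒ p Body Body Body ⇒ p f Body Body ⇒ p f f Body ⇒ p f f f

p f f f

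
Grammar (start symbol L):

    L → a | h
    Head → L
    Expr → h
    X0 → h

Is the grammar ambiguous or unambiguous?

Unambiguous

Only L is reachable from L; ignoring the rest: The reachable rules are right-linear with at most one rule per (nonterminal, next-terminal) pair. Each input token forces the next rule, so parsing is deterministic.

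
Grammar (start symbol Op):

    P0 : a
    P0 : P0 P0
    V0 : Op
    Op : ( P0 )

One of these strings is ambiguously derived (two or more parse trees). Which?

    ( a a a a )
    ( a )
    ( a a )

( a a a a )

( a a a a ): 5 trees
( a ): 1 tree
( a a ): 1 tree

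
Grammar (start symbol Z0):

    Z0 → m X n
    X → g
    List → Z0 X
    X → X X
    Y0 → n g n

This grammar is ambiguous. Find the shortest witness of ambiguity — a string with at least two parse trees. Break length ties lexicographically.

m g g g n

length 3: no string has ≥2 trees
length 4: no string has ≥2 trees
length 5: m g g g n has 2 parse trees

Two derivations of m g g g n:
  Z0 ⇒ m X n ⇒ m X X n ⇒ m g X n ⇒ m g X X n ⇒ m g g X n ⇒ m g g g n
  Z0 ⇒ m X n ⇒ m X X n ⇒ m X X X n ⇒ m g X X n ⇒ m g g X n ⇒ m g g g n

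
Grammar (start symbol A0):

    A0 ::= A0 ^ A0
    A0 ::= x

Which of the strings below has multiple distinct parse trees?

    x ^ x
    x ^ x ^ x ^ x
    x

x ^ x: 1 tree
x ^ x ^ x ^ x: 5 trees
x: 1 tree

x ^ x ^ x ^ x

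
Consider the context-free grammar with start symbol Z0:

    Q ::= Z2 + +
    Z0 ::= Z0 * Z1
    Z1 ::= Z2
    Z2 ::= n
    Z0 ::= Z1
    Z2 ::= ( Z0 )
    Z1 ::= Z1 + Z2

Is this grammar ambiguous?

(Q is unreachable from Z0, so its rules don't affect L(Z0).) The grammar is stratified — Z0 handles '*' (left-recursive), Z1 handles '+', Z2 atoms. Each operator has a fixed associativity and precedence level, so every string has one parse.

Unambiguous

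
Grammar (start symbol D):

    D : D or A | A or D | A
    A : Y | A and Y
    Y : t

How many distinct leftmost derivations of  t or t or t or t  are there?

Parse trees for t or t or t or t:
  [D [D [D [D [A [Y t]]] or [A [Y t]]] or [A [Y t]]] or [A [Y t]]]
  [D [D [D [A [Y t]] or [D [A [Y t]]]] or [A [Y t]]] or [A [Y t]]]
  [D [D [A [Y t]] or [D [D [A [Y t]]] or [A [Y t]]]] or [A [Y t]]]
  [D [D [A [Y t]] or [D [A [Y t]] or [D [A [Y t]]]]] or [A [Y t]]]
  [D [A [Y t]] or [D [D [D [A [Y t]]] or [A [Y t]]] or [A [Y t]]]]
  [D [A [Y t]] or [D [D [A [Y t]] or [D [A [Y t]]]] or [A [Y t]]]]
  [D [A [Y t]] or [D [A [Y t]] or [D [D [A [Y t]]] or [A [Y t]]]]]
  [D [A [Y t]] or [D [A [Y t]] or [D [A [Y t]] or [D [A [Y t]]]]]]

8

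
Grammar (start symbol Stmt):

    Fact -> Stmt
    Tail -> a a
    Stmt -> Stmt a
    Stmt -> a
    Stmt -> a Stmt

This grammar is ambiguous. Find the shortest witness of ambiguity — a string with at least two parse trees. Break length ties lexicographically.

length 1: no string has ≥2 trees
length 2: a a has 2 parse trees

Two derivations of a a:
  Stmt ⇒ Stmt a ⇒ a a
  Stmt ⇒ a Stmt ⇒ a a

a a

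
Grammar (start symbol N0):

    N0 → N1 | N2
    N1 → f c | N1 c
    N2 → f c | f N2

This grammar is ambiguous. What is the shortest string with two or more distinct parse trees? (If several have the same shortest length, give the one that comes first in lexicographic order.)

length 2: f c has 2 parse trees

Two derivations of f c:
  N0 ⇒ N1 ⇒ f c
  N0 ⇒ N2 ⇒ f c

f c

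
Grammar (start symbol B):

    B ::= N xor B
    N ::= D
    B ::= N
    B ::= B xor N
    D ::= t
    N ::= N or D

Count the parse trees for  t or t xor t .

Parse trees for t or t xor t:
  [B [N [N [D t]] or [D t]] xor [B [N [D t]]]]
  [B [B [N [N [D t]] or [D t]]] xor [N [D t]]]

2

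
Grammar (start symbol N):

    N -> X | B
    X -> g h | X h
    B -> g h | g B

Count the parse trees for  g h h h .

Parse trees for g h h h:
  [N [X [X [X g h] h] h]]

1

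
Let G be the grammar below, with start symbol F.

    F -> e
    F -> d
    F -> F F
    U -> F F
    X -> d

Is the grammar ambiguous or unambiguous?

Ambiguous

Witness: d d d

Derivation 1: F ⇒ F F ⇒ d F ⇒ d F F ⇒ d d F ⇒ d d d
Derivation 2: F ⇒ F F ⇒ F F F ⇒ d F F ⇒ d d F ⇒ d d d

Two distinct leftmost derivations for the same string.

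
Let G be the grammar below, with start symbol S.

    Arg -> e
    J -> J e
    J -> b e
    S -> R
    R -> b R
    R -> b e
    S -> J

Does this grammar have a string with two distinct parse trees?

Ambiguous

Witness: b e

Derivation 1: S ⇒ R ⇒ b e
Derivation 2: S ⇒ J ⇒ b e

Two distinct leftmost derivations for the same string.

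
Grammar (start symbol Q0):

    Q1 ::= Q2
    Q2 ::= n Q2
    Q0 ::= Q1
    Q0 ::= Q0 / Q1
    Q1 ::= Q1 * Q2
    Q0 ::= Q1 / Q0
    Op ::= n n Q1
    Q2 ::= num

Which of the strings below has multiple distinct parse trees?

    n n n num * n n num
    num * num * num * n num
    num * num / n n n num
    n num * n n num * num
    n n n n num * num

num * num / n n n num

n n n num * n n num: 1 tree
num * num * num * n num: 1 tree
num * num / n n n num: 2 trees
n num * n n num * num: 1 tree
n n n n num * num: 1 tree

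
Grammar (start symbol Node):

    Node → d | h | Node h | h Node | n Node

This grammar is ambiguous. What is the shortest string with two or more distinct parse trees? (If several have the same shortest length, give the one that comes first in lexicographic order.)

h h

length 1: no string has ≥2 trees
length 2: h h has 2 parse trees

Two derivations of h h:
  Node ⇒ Node h ⇒ h h
  Node ⇒ h Node ⇒ h h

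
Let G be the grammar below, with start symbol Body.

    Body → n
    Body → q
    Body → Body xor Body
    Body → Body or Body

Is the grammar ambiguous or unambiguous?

Ambiguous

Witness: n or n or n

Derivation 1: Body ⇒ Body or Body ⇒ n or Body ⇒ n or Body or Body ⇒ n or n or Body ⇒ n or n or n
Derivation 2: Body ⇒ Body or Body ⇒ Body or Body or Body ⇒ n or Body or Body ⇒ n or n or Body ⇒ n or n or n

Two distinct leftmost derivations for the same string.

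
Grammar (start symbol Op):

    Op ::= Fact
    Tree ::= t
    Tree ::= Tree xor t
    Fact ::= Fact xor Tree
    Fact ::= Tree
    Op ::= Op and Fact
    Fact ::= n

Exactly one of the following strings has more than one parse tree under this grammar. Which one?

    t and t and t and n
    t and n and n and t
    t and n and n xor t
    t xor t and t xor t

t and t and t and n: 1 tree
t and n and n and t: 1 tree
t and n and n xor t: 1 tree
t xor t and t xor t: 4 trees

t xor t and t xor t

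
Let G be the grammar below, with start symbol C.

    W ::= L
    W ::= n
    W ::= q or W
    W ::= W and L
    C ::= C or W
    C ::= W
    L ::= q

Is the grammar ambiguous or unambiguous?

Witness: q or n

Derivation 1: C ⇒ C or W ⇒ W or W ⇒ L or W ⇒ q or W ⇒ q or n
Derivation 2: C ⇒ W ⇒ q or W ⇒ q or n

Two distinct leftmost derivations for the same string.

Ambiguous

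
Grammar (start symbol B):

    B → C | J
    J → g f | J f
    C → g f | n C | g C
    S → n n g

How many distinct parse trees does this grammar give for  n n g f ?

1

Parse trees for n n g f:
  [B [C n [C n [C g f]]]]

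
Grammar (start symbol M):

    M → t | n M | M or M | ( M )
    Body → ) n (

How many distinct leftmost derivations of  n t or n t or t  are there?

7

Parse trees for n t or n t or t:
  [M n [M [M t] or [M n [M [M t] or [M t]]]]]
  [M n [M [M t] or [M [M n [M t]] or [M t]]]]
  [M n [M [M [M t] or [M n [M t]]] or [M t]]]
  [M [M n [M t]] or [M n [M [M t] or [M t]]]]
  [M [M n [M t]] or [M [M n [M t]] or [M t]]]
  [M [M n [M [M t] or [M n [M t]]]] or [M t]]
  [M [M [M n [M t]] or [M n [M t]]] or [M t]]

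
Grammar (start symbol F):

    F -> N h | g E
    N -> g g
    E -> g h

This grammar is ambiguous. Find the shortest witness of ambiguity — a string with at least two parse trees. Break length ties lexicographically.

length 3: g g h has 2 parse trees

Two derivations of g g h:
  F ⇒ N h ⇒ g g h
  F ⇒ g E ⇒ g g h

g g h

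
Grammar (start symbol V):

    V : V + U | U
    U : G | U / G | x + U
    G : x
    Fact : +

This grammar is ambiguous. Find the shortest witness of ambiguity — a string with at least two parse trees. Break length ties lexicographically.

x + x

length 1: no string has ≥2 trees
length 3: x + x has 2 parse trees

Two derivations of x + x:
  V ⇒ V + U ⇒ U + U ⇒ G + U ⇒ x + U ⇒ x + G ⇒ x + x
  V ⇒ U ⇒ x + U ⇒ x + G ⇒ x + x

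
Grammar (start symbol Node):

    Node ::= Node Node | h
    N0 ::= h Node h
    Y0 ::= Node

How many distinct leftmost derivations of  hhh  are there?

Parse trees for hhh:
  [Node [Node h] [Node [Node h] [Node h]]]
  [Node [Node [Node h] [Node h]] [Node h]]

2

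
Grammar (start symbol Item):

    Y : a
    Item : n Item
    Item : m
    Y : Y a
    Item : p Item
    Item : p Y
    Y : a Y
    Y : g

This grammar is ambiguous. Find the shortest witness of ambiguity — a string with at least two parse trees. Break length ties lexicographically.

p a a

length 1: no string has ≥2 trees
length 2: no string has ≥2 trees
length 3: p a a has 2 parse trees

Two derivations of p a a:
  Item ⇒ p Y ⇒ p Y a ⇒ p a a
  Item ⇒ p Y ⇒ p a Y ⇒ p a a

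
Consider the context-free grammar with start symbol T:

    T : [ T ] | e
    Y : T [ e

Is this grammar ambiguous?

Unambiguous

Only T is reachable from T; ignoring the rest: L(T) is { openⁿ atom closeⁿ : n ≥ 0 }. The bracket depth fixes n, and the derivation is forced at every step.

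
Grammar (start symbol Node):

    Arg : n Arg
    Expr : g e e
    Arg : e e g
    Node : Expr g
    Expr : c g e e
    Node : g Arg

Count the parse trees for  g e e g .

2

Parse trees for g e e g:
  [Node [Expr g e e] g]
  [Node g [Arg e e g]]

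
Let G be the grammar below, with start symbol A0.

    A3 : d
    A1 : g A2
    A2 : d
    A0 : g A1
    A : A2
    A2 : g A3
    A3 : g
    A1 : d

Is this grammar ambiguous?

Unambiguous

Only A0, A1, A2, A3 are reachable from A0; ignoring the rest: The reachable rules are right-linear with at most one rule per (nonterminal, next-terminal) pair. Each input token forces the next rule, so parsing is deterministic.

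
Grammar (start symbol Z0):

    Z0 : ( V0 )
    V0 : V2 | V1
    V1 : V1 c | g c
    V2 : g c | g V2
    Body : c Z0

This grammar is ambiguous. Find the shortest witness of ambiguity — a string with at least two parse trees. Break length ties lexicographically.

length 4: ( g c ) has 2 parse trees

Two derivations of ( g c ):
  Z0 ⇒ ( V0 ) ⇒ ( V2 ) ⇒ ( g c )
  Z0 ⇒ ( V0 ) ⇒ ( V1 ) ⇒ ( g c )

( g c )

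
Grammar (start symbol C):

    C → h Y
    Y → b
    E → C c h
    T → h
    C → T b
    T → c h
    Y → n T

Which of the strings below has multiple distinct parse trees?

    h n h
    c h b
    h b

h b

h n h: 1 tree
c h b: 1 tree
h b: 2 trees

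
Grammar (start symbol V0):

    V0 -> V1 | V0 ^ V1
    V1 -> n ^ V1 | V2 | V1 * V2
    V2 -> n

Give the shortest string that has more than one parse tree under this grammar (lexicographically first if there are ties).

length 1: no string has ≥2 trees
length 3: n ^ n has 2 parse trees

Two derivations of n ^ n:
  V0 ⇒ V1 ⇒ n ^ V1 ⇒ n ^ V2 ⇒ n ^ n
  V0 ⇒ V0 ^ V1 ⇒ V1 ^ V1 ⇒ V2 ^ V1 ⇒ n ^ V1 ⇒ n ^ V2 ⇒ n ^ n

n ^ n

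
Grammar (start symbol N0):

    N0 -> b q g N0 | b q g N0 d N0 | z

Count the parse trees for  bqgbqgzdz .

Parse trees for bqgbqgzdz:
  [N0 b q g [N0 b q g [N0 z] d [N0 z]]]
  [N0 b q g [N0 b q g [N0 z]] d [N0 z]]

2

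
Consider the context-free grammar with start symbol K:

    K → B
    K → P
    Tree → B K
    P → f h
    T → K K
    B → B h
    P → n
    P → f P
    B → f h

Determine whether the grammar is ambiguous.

Ambiguous

Witness: f h

Derivation 1: K ⇒ B ⇒ f h
Derivation 2: K ⇒ P ⇒ f h

Two distinct leftmost derivations for the same string.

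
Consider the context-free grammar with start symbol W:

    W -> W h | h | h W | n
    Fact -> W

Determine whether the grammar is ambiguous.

Ambiguous

Witness: h h

Derivation 1: W ⇒ W h ⇒ h h
Derivation 2: W ⇒ h W ⇒ h h

Two distinct leftmost derivations for the same string.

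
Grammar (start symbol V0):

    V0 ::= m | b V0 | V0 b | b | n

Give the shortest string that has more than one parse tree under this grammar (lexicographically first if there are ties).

b b

length 1: no string has ≥2 trees
length 2: b b has 2 parse trees

Two derivations of b b:
  V0 ⇒ b V0 ⇒ b b
  V0 ⇒ V0 b ⇒ b b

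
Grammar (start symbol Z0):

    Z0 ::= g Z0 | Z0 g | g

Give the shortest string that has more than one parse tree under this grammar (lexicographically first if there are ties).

g g

length 1: no string has ≥2 trees
length 2: g g has 2 parse trees

Two derivations of g g:
  Z0 ⇒ g Z0 ⇒ g g
  Z0 ⇒ Z0 g ⇒ g g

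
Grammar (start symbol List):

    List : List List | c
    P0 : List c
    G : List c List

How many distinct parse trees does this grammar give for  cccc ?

5

Parse trees for cccc:
  [List [List c] [List [List c] [List [List c] [List c]]]]
  [List [List c] [List [List [List c] [List c]] [List c]]]
  [List [List [List c] [List c]] [List [List c] [List c]]]
  [List [List [List c] [List [List c] [List c]]] [List c]]
  [List [List [List [List c] [List c]] [List c]] [List c]]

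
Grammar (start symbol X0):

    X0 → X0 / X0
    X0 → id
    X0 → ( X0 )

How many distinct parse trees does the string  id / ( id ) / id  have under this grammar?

Parse trees for id / ( id ) / id:
  [X0 [X0 id] / [X0 [X0 ( [X0 id] )] / [X0 id]]]
  [X0 [X0 [X0 id] / [X0 ( [X0 id] )]] / [X0 id]]

2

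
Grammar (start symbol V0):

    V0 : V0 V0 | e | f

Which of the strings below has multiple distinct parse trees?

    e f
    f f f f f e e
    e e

f f f f f e e

e f: 1 tree
f f f f f e e: 132 trees
e e: 1 tree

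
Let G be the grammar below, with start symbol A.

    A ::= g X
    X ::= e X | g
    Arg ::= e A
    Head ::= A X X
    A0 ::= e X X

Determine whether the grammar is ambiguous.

Unambiguous

(Arg, Head, A0 are unreachable from A, so their rules don't affect L(A).) Restricted to the reachable nonterminals, every rule has the form A → t or A → t B, and no two rules for the same A share a first terminal. The grammar encodes a DFA — one run per string.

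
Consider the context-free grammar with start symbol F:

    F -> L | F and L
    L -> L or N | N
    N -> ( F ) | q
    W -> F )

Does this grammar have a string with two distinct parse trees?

Unambiguous

(W is unreachable from F, so its rules don't affect L(F).) F → F and L | L  ;  L → L or N | N  — a left-associative chain with N at the bottom. Each string factors uniquely by precedence.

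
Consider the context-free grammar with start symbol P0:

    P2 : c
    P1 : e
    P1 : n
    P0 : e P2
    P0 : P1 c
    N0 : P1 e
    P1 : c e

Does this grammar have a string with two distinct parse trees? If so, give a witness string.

Ambiguous

Witness: e c

Derivation 1: P0 ⇒ e P2 ⇒ e c
Derivation 2: P0 ⇒ P1 c ⇒ e c

Two distinct leftmost derivations for the same string.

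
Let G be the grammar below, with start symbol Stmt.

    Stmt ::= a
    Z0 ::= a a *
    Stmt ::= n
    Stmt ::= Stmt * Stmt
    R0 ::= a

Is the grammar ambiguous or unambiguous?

Witness: a * a * a

Derivation 1: Stmt ⇒ Stmt * Stmt ⇒ a * Stmt ⇒ a * Stmt * Stmt ⇒ a * a * Stmt ⇒ a * a * a
Derivation 2: Stmt ⇒ Stmt * Stmt ⇒ Stmt * Stmt * Stmt ⇒ a * Stmt * Stmt ⇒ a * a * Stmt ⇒ a * a * a

Two distinct leftmost derivations for the same string.

Ambiguous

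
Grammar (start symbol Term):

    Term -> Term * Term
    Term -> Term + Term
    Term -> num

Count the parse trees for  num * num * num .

Parse trees for num * num * num:
  [Term [Term num] * [Term [Term num] * [Term num]]]
  [Term [Term [Term num] * [Term num]] * [Term num]]

2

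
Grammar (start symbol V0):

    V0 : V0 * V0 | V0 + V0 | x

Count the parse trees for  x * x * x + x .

Parse trees for x * x * x + x:
  [V0 [V0 x] * [V0 [V0 x] * [V0 [V0 x] + [V0 x]]]]
  [V0 [V0 x] * [V0 [V0 [V0 x] * [V0 x]] + [V0 x]]]
  [V0 [V0 [V0 x] * [V0 x]] * [V0 [V0 x] + [V0 x]]]
  [V0 [V0 [V0 x] * [V0 [V0 x] * [V0 x]]] + [V0 x]]
  [V0 [V0 [V0 [V0 x] * [V0 x]] * [V0 x]] + [V0 x]]

5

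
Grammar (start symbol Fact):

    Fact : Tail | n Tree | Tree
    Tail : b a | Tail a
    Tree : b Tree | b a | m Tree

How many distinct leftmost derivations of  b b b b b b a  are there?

1

Parse trees for b b b b b b a:
  [Fact [Tree b [Tree b [Tree b [Tree b [Tree b [Tree b a]]]]]]]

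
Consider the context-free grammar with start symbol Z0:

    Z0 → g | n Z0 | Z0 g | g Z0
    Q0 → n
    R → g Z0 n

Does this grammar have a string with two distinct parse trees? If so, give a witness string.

Ambiguous

Witness: g g

Derivation 1: Z0 ⇒ Z0 g ⇒ g g
Derivation 2: Z0 ⇒ g Z0 ⇒ g g

Two distinct leftmost derivations for the same string.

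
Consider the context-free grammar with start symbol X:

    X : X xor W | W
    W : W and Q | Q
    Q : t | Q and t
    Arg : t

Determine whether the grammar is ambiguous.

Ambiguous

Witness: t and t

Derivation 1: X ⇒ W ⇒ W and Q ⇒ Q and Q ⇒ t and Q ⇒ t and t
Derivation 2: X ⇒ W ⇒ Q ⇒ Q and t ⇒ t and t

Two distinct leftmost derivations for the same string.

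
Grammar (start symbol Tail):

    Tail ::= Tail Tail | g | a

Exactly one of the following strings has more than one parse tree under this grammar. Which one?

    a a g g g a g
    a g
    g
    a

a a g g g a g: 132 trees
a g: 1 tree
g: 1 tree
a: 1 tree

a a g g g a g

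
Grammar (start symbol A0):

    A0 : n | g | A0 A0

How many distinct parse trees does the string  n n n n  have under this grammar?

Parse trees for n n n n:
  [A0 [A0 n] [A0 [A0 n] [A0 [A0 n] [A0 n]]]]
  [A0 [A0 n] [A0 [A0 [A0 n] [A0 n]] [A0 n]]]
  [A0 [A0 [A0 n] [A0 n]] [A0 [A0 n] [A0 n]]]
  [A0 [A0 [A0 n] [A0 [A0 n] [A0 n]]] [A0 n]]
  [A0 [A0 [A0 [A0 n] [A0 n]] [A0 n]] [A0 n]]

5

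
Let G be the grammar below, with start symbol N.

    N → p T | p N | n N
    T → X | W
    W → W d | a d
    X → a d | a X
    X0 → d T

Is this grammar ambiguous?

Witness: p a d

Derivation 1: N ⇒ p T ⇒ p X ⇒ p a d
Derivation 2: N ⇒ p T ⇒ p W ⇒ p a d

Two distinct leftmost derivations for the same string.

Ambiguous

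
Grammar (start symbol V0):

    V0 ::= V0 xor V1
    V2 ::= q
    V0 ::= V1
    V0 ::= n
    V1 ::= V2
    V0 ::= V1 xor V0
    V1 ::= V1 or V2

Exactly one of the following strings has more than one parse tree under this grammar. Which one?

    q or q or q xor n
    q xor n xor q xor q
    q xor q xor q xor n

q xor n xor q xor q

q or q or q xor n: 1 tree
q xor n xor q xor q: 3 trees
q xor q xor q xor n: 1 tree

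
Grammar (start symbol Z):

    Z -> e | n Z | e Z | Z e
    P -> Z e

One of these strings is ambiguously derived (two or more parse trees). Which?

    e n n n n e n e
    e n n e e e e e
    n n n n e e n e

e n n n n e n e: 1 tree
e n n e e e e e: 99 trees
n n n n e e n e: 1 tree

e n n e e e e e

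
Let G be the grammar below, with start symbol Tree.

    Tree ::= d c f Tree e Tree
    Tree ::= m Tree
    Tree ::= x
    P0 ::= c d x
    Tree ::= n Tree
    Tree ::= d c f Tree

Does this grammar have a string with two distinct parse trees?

Ambiguous

Witness: d c f d c f x e x

Derivation 1: Tree ⇒ d c f Tree e Tree ⇒ d c f d c f Tree e Tree ⇒ d c f d c f x e Tree ⇒ d c f d c f x e x
Derivation 2: Tree ⇒ d c f Tree ⇒ d c f d c f Tree e Tree ⇒ d c f d c f x e Tree ⇒ d c f d c f x e x

Two distinct leftmost derivations for the same string.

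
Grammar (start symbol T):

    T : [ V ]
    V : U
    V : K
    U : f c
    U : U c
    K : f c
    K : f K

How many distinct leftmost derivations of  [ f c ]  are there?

Parse trees for [ f c ]:
  [T [ [V [U f c]] ]]
  [T [ [V [K f c]] ]]

2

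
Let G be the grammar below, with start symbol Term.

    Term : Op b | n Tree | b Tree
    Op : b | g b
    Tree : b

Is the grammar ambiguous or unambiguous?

Ambiguous

Witness: b b

Derivation 1: Term ⇒ Op b ⇒ b b
Derivation 2: Term ⇒ b Tree ⇒ b b

Two distinct leftmost derivations for the same string.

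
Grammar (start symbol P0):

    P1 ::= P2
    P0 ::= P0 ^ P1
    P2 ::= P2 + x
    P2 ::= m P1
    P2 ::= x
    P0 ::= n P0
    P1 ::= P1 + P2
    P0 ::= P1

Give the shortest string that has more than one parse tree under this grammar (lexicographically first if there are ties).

x + x

length 1: no string has ≥2 trees
length 2: no string has ≥2 trees
length 3: x + x has 2 parse trees

Two derivations of x + x:
  P0 ⇒ P1 ⇒ P2 ⇒ P2 + x ⇒ x + x
  P0 ⇒ P1 ⇒ P1 + P2 ⇒ P2 + P2 ⇒ x + P2 ⇒ x + x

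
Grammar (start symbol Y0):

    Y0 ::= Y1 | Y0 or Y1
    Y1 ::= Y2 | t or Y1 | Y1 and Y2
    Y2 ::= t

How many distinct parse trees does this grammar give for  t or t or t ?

4

Parse trees for t or t or t:
  [Y0 [Y1 t or [Y1 t or [Y1 [Y2 t]]]]]
  [Y0 [Y0 [Y1 [Y2 t]]] or [Y1 t or [Y1 [Y2 t]]]]
  [Y0 [Y0 [Y1 t or [Y1 [Y2 t]]]] or [Y1 [Y2 t]]]
  [Y0 [Y0 [Y0 [Y1 [Y2 t]]] or [Y1 [Y2 t]]] or [Y1 [Y2 t]]]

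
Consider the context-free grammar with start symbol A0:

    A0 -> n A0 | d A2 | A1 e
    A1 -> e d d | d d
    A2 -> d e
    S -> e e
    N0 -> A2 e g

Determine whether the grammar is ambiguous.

Witness: d d e

Derivation 1: A0 ⇒ d A2 ⇒ d d e
Derivation 2: A0 ⇒ A1 e ⇒ d d e

Two distinct leftmost derivations for the same string.

Ambiguous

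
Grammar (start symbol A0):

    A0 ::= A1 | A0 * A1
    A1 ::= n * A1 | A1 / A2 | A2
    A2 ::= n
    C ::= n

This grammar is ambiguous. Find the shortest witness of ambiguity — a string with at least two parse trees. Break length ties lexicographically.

length 1: no string has ≥2 trees
length 3: n * n has 2 parse trees

Two derivations of n * n:
  A0 ⇒ A1 ⇒ n * A1 ⇒ n * A2 ⇒ n * n
  A0 ⇒ A0 * A1 ⇒ A1 * A1 ⇒ A2 * A1 ⇒ n * A1 ⇒ n * A2 ⇒ n * n

n * n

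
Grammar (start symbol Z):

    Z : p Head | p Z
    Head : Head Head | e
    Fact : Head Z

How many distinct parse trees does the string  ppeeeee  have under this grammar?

14

Parse trees for ppeeeee (showing first 6 of 14):
  [Z p [Z p [Head [Head e] [Head [Head e] [Head [Head e] [Head [Head e] [Head e]]]]]]]
  [Z p [Z p [Head [Head e] [Head [Head e] [Head [Head [Head e] [Head e]] [Head e]]]]]]
  [Z p [Z p [Head [Head e] [Head [Head [Head e] [Head e]] [Head [Head e] [Head e]]]]]]
  [Z p [Z p [Head [Head e] [Head [Head [Head e] [Head [Head e] [Head e]]] [Head e]]]]]
  [Z p [Z p [Head [Head e] [Head [Head [Head [Head e] [Head e]] [Head e]] [Head e]]]]]
  [Z p [Z p [Head [Head [Head e] [Head e]] [Head [Head e] [Head [Head e] [Head e]]]]]]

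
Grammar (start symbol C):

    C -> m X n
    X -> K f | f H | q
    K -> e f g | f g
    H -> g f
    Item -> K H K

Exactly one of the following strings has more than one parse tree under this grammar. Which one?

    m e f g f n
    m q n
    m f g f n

m e f g f n: 1 tree
m q n: 1 tree
m f g f n: 2 trees

m f g f n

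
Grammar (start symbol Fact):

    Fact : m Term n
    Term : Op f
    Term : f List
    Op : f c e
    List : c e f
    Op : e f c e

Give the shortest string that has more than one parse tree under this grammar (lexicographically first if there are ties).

length 6: m f c e f n has 2 parse trees

Two derivations of m f c e f n:
  Fact ⇒ m Term n ⇒ m Op f n ⇒ m f c e f n
  Fact ⇒ m Term n ⇒ m f List n ⇒ m f c e f n

m f c e f n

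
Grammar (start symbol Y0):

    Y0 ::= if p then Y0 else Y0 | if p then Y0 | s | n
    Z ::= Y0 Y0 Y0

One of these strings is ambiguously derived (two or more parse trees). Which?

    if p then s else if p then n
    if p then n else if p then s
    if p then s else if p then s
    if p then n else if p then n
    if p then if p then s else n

if p then if p then s else n

if p then s else if p then n: 1 tree
if p then n else if p then s: 1 tree
if p then s else if p then s: 1 tree
if p then n else if p then n: 1 tree
if p then if p then s else n: 2 trees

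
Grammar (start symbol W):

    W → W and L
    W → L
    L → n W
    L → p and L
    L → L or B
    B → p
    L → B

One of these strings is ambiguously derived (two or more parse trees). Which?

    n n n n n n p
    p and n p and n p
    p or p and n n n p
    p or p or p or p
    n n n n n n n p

n n n n n n p: 1 tree
p and n p and n p: 6 trees
p or p and n n n p: 1 tree
p or p or p or p: 1 tree
n n n n n n n p: 1 tree

p and n p and n p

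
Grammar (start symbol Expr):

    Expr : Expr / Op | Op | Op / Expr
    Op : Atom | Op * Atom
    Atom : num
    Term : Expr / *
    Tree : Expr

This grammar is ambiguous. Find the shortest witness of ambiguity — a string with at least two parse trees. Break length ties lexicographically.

num / num

length 1: no string has ≥2 trees
length 3: num / num has 2 parse trees

Two derivations of num / num:
  Expr ⇒ Expr / Op ⇒ Op / Op ⇒ Atom / Op ⇒ num / Op ⇒ num / Atom ⇒ num / num
  Expr ⇒ Op / Expr ⇒ Atom / Expr ⇒ num / Expr ⇒ num / Op ⇒ num / Atom ⇒ num / num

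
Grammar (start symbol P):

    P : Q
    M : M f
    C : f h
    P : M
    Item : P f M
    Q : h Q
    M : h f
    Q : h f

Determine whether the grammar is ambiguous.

Ambiguous

Witness: h f

Derivation 1: P ⇒ Q ⇒ h f
Derivation 2: P ⇒ M ⇒ h f

Two distinct leftmost derivations for the same string.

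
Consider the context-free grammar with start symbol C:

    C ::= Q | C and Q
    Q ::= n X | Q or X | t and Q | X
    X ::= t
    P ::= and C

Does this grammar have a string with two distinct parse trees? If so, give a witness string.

Ambiguous

Witness: t and t

Derivation 1: C ⇒ Q ⇒ t and Q ⇒ t and X ⇒ t and t
Derivation 2: C ⇒ C and Q ⇒ Q and Q ⇒ X and Q ⇒ t and Q ⇒ t and X ⇒ t and t

Two distinct leftmost derivations for the same string.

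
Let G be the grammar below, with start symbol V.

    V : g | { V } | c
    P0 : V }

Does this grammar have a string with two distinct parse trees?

Unambiguous

Only V is reachable from V; ignoring the rest: Each string is a nest of matched brackets around a single atom. An opening bracket forces the recursive rule; an atom forces the base rule.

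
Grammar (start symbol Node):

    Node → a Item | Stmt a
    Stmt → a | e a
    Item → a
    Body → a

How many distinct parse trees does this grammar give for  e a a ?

1

Parse trees for e a a:
  [Node [Stmt e a] a]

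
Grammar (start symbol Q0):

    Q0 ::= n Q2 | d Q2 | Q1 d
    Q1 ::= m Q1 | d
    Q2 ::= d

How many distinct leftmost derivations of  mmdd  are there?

Parse trees for mmdd:
  [Q0 [Q1 m [Q1 m [Q1 d]]] d]

1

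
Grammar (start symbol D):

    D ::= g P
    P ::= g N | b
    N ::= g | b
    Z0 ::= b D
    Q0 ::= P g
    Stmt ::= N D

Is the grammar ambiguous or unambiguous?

Unambiguous

(Z0, Q0, Stmt are unreachable from D, so their rules don't affect L(D).) The reachable rules are right-linear with at most one rule per (nonterminal, next-terminal) pair. Each input token forces the next rule, so parsing is deterministic.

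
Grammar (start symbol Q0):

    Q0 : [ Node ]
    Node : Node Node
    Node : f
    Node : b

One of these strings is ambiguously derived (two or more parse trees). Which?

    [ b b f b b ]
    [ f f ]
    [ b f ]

[ b b f b b ]

[ b b f b b ]: 14 trees
[ f f ]: 1 tree
[ b f ]: 1 tree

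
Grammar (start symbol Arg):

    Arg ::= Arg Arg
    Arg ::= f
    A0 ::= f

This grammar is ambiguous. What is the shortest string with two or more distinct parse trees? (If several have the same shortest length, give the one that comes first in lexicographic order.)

length 1: no string has ≥2 trees
length 2: no string has ≥2 trees
length 3: f f f has 2 parse trees

Two derivations of f f f:
  Arg ⇒ Arg Arg ⇒ Arg Arg Arg ⇒ f Arg Arg ⇒ f f Arg ⇒ f f f
  Arg ⇒ Arg Arg ⇒ f Arg ⇒ f Arg Arg ⇒ f f Arg ⇒ f f f

f f f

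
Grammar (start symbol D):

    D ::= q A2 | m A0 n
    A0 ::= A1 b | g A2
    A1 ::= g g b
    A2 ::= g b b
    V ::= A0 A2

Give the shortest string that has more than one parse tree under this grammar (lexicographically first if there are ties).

m g g b b n

length 4: no string has ≥2 trees
length 6: m g g b b n has 2 parse trees

Two derivations of m g g b b n:
  D ⇒ m A0 n ⇒ m A1 b n ⇒ m g g b b n
  D ⇒ m A0 n ⇒ m g A2 n ⇒ m g g b b n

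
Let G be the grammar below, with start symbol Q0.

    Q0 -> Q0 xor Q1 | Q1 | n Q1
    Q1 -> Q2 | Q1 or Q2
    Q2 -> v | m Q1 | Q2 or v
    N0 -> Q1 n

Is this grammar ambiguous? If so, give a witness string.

Witness: v or v

Derivation 1: Q0 ⇒ Q1 ⇒ Q2 ⇒ Q2 or v ⇒ v or v
Derivation 2: Q0 ⇒ Q1 ⇒ Q1 or Q2 ⇒ Q2 or Q2 ⇒ v or Q2 ⇒ v or v

Two distinct leftmost derivations for the same string.

Ambiguous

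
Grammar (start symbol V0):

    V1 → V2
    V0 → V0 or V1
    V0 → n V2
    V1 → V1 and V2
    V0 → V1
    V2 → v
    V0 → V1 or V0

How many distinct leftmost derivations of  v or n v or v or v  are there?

3

Parse trees for v or n v or v or v:
  [V0 [V0 [V0 [V1 [V2 v]] or [V0 n [V2 v]]] or [V1 [V2 v]]] or [V1 [V2 v]]]
  [V0 [V0 [V1 [V2 v]] or [V0 [V0 n [V2 v]] or [V1 [V2 v]]]] or [V1 [V2 v]]]
  [V0 [V1 [V2 v]] or [V0 [V0 [V0 n [V2 v]] or [V1 [V2 v]]] or [V1 [V2 v]]]]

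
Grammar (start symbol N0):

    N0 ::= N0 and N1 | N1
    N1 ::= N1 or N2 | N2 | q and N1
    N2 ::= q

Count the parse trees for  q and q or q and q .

Parse trees for q and q or q and q:
  [N0 [N0 [N0 [N1 [N2 q]]] and [N1 [N1 [N2 q]] or [N2 q]]] and [N1 [N2 q]]]
  [N0 [N0 [N1 [N1 q and [N1 [N2 q]]] or [N2 q]]] and [N1 [N2 q]]]
  [N0 [N0 [N1 q and [N1 [N1 [N2 q]] or [N2 q]]]] and [N1 [N2 q]]]

3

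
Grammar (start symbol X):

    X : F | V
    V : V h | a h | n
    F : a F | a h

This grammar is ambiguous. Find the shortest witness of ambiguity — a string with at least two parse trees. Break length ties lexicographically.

length 1: no string has ≥2 trees
length 2: a h has 2 parse trees

Two derivations of a h:
  X ⇒ F ⇒ a h
  X ⇒ V ⇒ a h

a h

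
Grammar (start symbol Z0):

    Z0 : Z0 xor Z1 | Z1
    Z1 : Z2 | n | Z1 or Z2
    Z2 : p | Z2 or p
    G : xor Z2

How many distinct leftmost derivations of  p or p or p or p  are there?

Parse trees for p or p or p or p:
  [Z0 [Z1 [Z2 [Z2 [Z2 [Z2 p] or p] or p] or p]]]
  [Z0 [Z1 [Z1 [Z2 p]] or [Z2 [Z2 [Z2 p] or p] or p]]]
  [Z0 [Z1 [Z1 [Z2 [Z2 p] or p]] or [Z2 [Z2 p] or p]]]
  [Z0 [Z1 [Z1 [Z1 [Z2 p]] or [Z2 p]] or [Z2 [Z2 p] or p]]]
  [Z0 [Z1 [Z1 [Z2 [Z2 [Z2 p] or p] or p]] or [Z2 p]]]
  [Z0 [Z1 [Z1 [Z1 [Z2 p]] or [Z2 [Z2 p] or p]] or [Z2 p]]]
  [Z0 [Z1 [Z1 [Z1 [Z2 [Z2 p] or p]] or [Z2 p]] or [Z2 p]]]
  [Z0 [Z1 [Z1 [Z1 [Z1 [Z2 p]] or [Z2 p]] or [Z2 p]] or [Z2 p]]]

8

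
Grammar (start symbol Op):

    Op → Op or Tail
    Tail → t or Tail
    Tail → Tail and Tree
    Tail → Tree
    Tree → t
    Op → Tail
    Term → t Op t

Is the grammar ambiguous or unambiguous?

Ambiguous

Witness: t or t

Derivation 1: Op ⇒ Op or Tail ⇒ Tail or Tail ⇒ Tree or Tail ⇒ t or Tail ⇒ t or Tree ⇒ t or t
Derivation 2: Op ⇒ Tail ⇒ t or Tail ⇒ t or Tree ⇒ t or t

Two distinct leftmost derivations for the same string.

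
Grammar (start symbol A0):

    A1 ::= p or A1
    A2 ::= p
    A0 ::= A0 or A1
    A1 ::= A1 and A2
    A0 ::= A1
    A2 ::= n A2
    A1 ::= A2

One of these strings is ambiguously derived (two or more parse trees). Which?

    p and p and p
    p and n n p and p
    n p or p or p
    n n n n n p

p and p and p: 1 tree
p and n n p and p: 1 tree
n p or p or p: 2 trees
n n n n n p: 1 tree

n p or p or p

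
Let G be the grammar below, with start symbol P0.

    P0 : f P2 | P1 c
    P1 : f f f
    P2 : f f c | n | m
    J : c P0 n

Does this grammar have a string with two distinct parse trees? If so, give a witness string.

Witness: f f f c

Derivation 1: P0 ⇒ f P2 ⇒ f f f c
Derivation 2: P0 ⇒ P1 c ⇒ f f f c

Two distinct leftmost derivations for the same string.

Ambiguous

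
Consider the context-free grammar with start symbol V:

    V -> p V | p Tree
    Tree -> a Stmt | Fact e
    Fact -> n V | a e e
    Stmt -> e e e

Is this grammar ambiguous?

Ambiguous

Witness: p a e e e

Derivation 1: V ⇒ p Tree ⇒ p a Stmt ⇒ p a e e e
Derivation 2: V ⇒ p Tree ⇒ p Fact e ⇒ p a e e e

Two distinct leftmost derivations for the same string.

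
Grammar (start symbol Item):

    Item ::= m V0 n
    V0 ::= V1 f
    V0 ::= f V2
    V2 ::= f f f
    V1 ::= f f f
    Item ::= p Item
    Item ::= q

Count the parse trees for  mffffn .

2

Parse trees for mffffn:
  [Item m [V0 [V1 f f f] f] n]
  [Item m [V0 f [V2 f f f]] n]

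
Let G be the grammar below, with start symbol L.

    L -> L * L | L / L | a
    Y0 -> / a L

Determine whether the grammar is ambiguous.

Ambiguous

Witness: a * a * a

Derivation 1: L ⇒ L * L ⇒ L * L * L ⇒ a * L * L ⇒ a * a * L ⇒ a * a * a
Derivation 2: L ⇒ L * L ⇒ a * L ⇒ a * L * L ⇒ a * a * L ⇒ a * a * a

Two distinct leftmost derivations for the same string.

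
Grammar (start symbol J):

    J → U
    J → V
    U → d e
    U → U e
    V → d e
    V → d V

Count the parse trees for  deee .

Parse trees for deee:
  [J [U [U [U d e] e] e]]

1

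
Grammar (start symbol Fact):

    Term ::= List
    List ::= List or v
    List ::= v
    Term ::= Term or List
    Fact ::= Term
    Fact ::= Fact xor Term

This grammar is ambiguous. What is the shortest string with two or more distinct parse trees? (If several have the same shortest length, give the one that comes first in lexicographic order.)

v or v

length 1: no string has ≥2 trees
length 3: v or v has 2 parse trees

Two derivations of v or v:
  Fact ⇒ Term ⇒ List ⇒ List or v ⇒ v or v
  Fact ⇒ Term ⇒ Term or List ⇒ List or List ⇒ v or List ⇒ v or v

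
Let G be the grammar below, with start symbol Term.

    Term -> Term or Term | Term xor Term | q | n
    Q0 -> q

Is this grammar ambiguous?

Witness: n or n or n

Derivation 1: Term ⇒ Term or Term ⇒ Term or Term or Term ⇒ n or Term or Term ⇒ n or n or Term ⇒ n or n or n
Derivation 2: Term ⇒ Term or Term ⇒ n or Term ⇒ n or Term or Term ⇒ n or n or Term ⇒ n or n or n

Two distinct leftmost derivations for the same string.

Ambiguous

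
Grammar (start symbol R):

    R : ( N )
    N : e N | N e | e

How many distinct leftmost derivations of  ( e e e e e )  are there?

Parse trees for ( e e e e e ) (showing first 6 of 16):
  [R ( [N e [N e [N e [N e [N e]]]]] )]
  [R ( [N e [N e [N e [N [N e] e]]]] )]
  [R ( [N e [N e [N [N e [N e]] e]]] )]
  [R ( [N e [N e [N [N [N e] e] e]]] )]
  [R ( [N e [N [N e [N e [N e]]] e]] )]
  [R ( [N e [N [N e [N [N e] e]] e]] )]

16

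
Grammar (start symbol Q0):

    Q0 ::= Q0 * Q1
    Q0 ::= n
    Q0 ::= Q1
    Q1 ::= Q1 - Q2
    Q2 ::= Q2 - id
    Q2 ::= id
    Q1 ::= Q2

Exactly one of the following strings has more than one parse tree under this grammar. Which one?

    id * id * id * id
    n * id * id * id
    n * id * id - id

id * id * id * id: 1 tree
n * id * id * id: 1 tree
n * id * id - id: 2 trees

n * id * id - id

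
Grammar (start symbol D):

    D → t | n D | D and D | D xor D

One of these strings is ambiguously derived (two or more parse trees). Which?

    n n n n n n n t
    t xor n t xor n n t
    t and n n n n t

t xor n t xor n n t

n n n n n n n t: 1 tree
t xor n t xor n n t: 3 trees
t and n n n n t: 1 tree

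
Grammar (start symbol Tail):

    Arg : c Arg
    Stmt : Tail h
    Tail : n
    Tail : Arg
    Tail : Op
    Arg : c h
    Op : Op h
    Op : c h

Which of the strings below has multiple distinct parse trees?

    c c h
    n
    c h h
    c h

c h

c c h: 1 tree
n: 1 tree
c h h: 1 tree
c h: 2 trees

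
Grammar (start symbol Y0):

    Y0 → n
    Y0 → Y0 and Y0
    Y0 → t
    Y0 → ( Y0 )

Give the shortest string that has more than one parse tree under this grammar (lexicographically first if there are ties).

length 1: no string has ≥2 trees
length 3: no string has ≥2 trees
length 5: n and n and n has 2 parse trees

Two derivations of n and n and n:
  Y0 ⇒ Y0 and Y0 ⇒ n and Y0 ⇒ n and Y0 and Y0 ⇒ n and n and Y0 ⇒ n and n and n
  Y0 ⇒ Y0 and Y0 ⇒ Y0 and Y0 and Y0 ⇒ n and Y0 and Y0 ⇒ n and n and Y0 ⇒ n and n and n

n and n and n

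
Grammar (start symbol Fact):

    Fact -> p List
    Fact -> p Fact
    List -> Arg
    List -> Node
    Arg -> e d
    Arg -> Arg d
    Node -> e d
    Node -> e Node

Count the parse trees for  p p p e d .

Parse trees for p p p e d:
  [Fact p [Fact p [Fact p [List [Arg e d]]]]]
  [Fact p [Fact p [Fact p [List [Node e d]]]]]

2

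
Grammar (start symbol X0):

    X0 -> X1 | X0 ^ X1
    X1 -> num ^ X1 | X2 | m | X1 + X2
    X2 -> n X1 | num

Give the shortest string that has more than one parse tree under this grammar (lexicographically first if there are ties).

length 1: no string has ≥2 trees
length 2: no string has ≥2 trees
length 3: num ^ m has 2 parse trees

Two derivations of num ^ m:
  X0 ⇒ X1 ⇒ num ^ X1 ⇒ num ^ m
  X0 ⇒ X0 ^ X1 ⇒ X1 ^ X1 ⇒ X2 ^ X1 ⇒ num ^ X1 ⇒ num ^ m

num ^ m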